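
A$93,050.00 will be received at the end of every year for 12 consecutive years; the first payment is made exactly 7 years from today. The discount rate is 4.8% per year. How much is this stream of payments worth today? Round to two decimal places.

Ordinary annuity of 12 payments, first payment at period 7.
Periodic rate r = 0.048 per year.
The ordinary-annuity PV formula values the stream one period before the first payment (period 6); discount that back 6 periods:
PV₀ = 93,050 × [1 − (1+r)^−12] / r × (1+r)^−6 = A$629,585.10

A$629,585.10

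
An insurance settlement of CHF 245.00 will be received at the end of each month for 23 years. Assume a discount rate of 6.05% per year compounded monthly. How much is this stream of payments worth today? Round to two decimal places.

This is an ordinary annuity: 276 payments of CHF 245.00 at the end of each month.
Periodic rate r = 0.0605/12 per month; n is counted in months.
PV = PMT × [(1 − (1+r)^−n)/r] = 245 × [1 − (1+r)^−276] / r = CHF 36,467.03

CHF 36,467.03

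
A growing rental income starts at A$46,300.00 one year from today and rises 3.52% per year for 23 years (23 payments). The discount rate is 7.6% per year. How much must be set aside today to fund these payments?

A$668,363.00

Periodic rate r = 0.076 per year.
Growing ordinary annuity: PV = PMT₁ × [1 − ((1+g)/(1+r))^n] / (r − g) = 46,300 × [1 − ((1+0.0352)/(1+r))^23] / (r − 0.0352) = A$668,363.00.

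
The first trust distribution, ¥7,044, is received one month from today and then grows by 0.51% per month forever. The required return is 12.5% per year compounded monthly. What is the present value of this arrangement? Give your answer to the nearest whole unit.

Periodic rate r = 0.125/12 per month.
Growing perpetuity (Gordon): PV = PMT₁ / (r − g) = 7,044 / (r − 0.0051) = ¥1,324,890.

¥1,324,890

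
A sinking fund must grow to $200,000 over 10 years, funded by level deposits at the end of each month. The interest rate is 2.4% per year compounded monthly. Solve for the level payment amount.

$1,476.32

Level ordinary annuity; solve FV = PMT × [((1+r)^n − 1)/r] for PMT.
Periodic rate r = 0.024/12 per month; n is counted in months.
With n = 120: PMT = 200,000 / ([((1+r)^n − 1)/r]) = $1,476.32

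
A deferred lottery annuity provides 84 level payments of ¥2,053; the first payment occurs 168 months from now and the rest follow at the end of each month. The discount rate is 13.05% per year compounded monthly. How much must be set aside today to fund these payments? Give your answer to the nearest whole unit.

Ordinary annuity of 84 payments, first payment at period 168.
Periodic rate r = 0.1305/12 per month; n is counted in months.
The ordinary-annuity PV formula values the stream one period before the first payment (period 167); discount that back 167 periods:
PV₀ = 2,053 × [1 − (1+r)^−84] / r × (1+r)^−167 = ¥18,509

¥18,509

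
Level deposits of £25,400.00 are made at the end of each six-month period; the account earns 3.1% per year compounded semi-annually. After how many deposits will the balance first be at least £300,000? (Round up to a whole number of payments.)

11 payments

Periodic rate r = 0.031/2 per half-year; n is counted in half-years.
Ordinary annuity FV: 300,000 = 25,400 × [((1+r)^n − 1)/r].
(1+r)^n = 1 + 300,000 × r / 25,400, so n = ln(1 + 300,000·r/25,400) / ln(1+r) = 10.93.
Round up to a whole number of payments: n = 11.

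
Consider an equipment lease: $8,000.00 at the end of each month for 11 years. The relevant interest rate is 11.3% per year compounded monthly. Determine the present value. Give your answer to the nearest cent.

This is an ordinary annuity: 132 payments of $8,000.00 at the end of each month.
Periodic rate r = 0.113/12 per month; n is counted in months.
PV = PMT × [(1 − (1+r)^−n)/r] = 8,000 × [1 − (1+r)^−132] / r = $603,015.70

$603,015.70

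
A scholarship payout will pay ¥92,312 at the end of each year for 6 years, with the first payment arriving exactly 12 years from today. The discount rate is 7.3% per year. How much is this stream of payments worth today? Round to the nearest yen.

Ordinary annuity of 6 payments, first payment at period 12.
Periodic rate r = 0.073 per year.
The ordinary-annuity PV formula values the stream one period before the first payment (period 11); discount that back 11 periods:
PV₀ = 92,312 × [1 − (1+r)^−6] / r × (1+r)^−11 = ¥200,841

¥200,841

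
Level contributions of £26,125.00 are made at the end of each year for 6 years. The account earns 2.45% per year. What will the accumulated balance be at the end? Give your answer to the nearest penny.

£166,670.39

This is an ordinary annuity: 6 deposits of £26,125.00 at the end of each year.
Periodic rate r = 0.0245 per year.
FV = PMT × [((1+r)^n − 1)/r] = 26,125 × [(1+r)^6 − 1] / r = £166,670.39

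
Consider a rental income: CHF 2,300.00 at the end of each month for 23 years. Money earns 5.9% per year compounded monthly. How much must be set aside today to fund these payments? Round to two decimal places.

This is an ordinary annuity: 276 payments of CHF 2,300.00 at the end of each month.
Periodic rate r = 0.059/12 per month; n is counted in months.
PV = PMT × [(1 − (1+r)^−n)/r] = 2,300 × [1 − (1+r)^−276] / r = CHF 346,969.74

CHF 346,969.74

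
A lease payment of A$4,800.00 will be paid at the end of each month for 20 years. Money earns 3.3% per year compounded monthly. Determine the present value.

This is an ordinary annuity: 240 payments of A$4,800.00 at the end of each month.
Periodic rate r = 0.033/12 per month; n is counted in months.
PV = PMT × [(1 − (1+r)^−n)/r] = 4,800 × [1 − (1+r)^−240] / r = A$842,496.47

A$842,496.47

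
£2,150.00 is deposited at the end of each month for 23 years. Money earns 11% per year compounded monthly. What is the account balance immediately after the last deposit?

£2,676,081.98

This is an ordinary annuity: 276 deposits of £2,150.00 at the end of each month.
Periodic rate r = 0.11/12 per month; n is counted in months.
FV = PMT × [((1+r)^n − 1)/r] = 2,150 × [(1+r)^276 − 1] / r = £2,676,081.98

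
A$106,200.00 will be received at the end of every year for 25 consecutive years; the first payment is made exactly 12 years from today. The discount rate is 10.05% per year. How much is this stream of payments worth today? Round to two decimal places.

A$334,896.62

Ordinary annuity of 25 payments, first payment at period 12.
Periodic rate r = 0.1005 per year.
The ordinary-annuity PV formula values the stream one period before the first payment (period 11); discount that back 11 periods:
PV₀ = 106,200 × [1 − (1+r)^−25] / r × (1+r)^−11 = A$334,896.62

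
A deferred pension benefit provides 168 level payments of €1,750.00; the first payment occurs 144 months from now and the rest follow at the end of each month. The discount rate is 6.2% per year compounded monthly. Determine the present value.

Ordinary annuity of 168 payments, first payment at period 144.
Periodic rate r = 0.062/12 per month; n is counted in months.
The ordinary-annuity PV formula values the stream one period before the first payment (period 143); discount that back 143 periods:
PV₀ = 1,750 × [1 − (1+r)^−168] / r × (1+r)^−143 = €93,899.64

€93,899.64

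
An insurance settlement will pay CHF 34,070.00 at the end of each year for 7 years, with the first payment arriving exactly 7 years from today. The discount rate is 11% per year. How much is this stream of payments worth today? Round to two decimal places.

CHF 85,833.66

Ordinary annuity of 7 payments, first payment at period 7.
Periodic rate r = 0.11 per year.
The ordinary-annuity PV formula values the stream one period before the first payment (period 6); discount that back 6 periods:
PV₀ = 34,070 × [1 − (1+r)^−7] / r × (1+r)^−6 = CHF 85,833.66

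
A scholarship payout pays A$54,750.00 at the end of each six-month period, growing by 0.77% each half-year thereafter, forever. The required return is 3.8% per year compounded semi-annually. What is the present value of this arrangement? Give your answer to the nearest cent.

A$4,845,132.74

Periodic rate r = 0.038/2 per half-year.
Growing perpetuity (Gordon): PV = PMT₁ / (r − g) = 54,750 / (r − 0.0077) = A$4,845,132.74.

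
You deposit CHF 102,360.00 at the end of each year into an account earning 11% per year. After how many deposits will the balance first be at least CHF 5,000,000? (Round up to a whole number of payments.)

18 payments

Periodic rate r = 0.11 per year.
Ordinary annuity FV: 5,000,000 = 102,360 × [((1+r)^n − 1)/r].
(1+r)^n = 1 + 5,000,000 × r / 102,360, so n = ln(1 + 5,000,000·r/102,360) / ln(1+r) = 17.75.
Round up to a whole number of payments: n = 18.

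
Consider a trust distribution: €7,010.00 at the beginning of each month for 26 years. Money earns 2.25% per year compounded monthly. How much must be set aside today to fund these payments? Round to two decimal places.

€1,657,794.91

This is an annuity due: 312 payments of €7,010.00 at the beginning of each month.
Periodic rate r = 0.0225/12 per month; n is counted in months.
PV = PMT × [(1 − (1+r)^−n)/r] × (1+r) = 7,010 × [1 − (1+r)^−312] / r × (1+r) = €1,657,794.91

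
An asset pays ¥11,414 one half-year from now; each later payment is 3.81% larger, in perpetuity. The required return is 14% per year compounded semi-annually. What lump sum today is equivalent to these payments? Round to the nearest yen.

Periodic rate r = 0.14/2 per half-year.
Growing perpetuity (Gordon): PV = PMT₁ / (r − g) = 11,414 / (r − 0.0381) = ¥357,806.

¥357,806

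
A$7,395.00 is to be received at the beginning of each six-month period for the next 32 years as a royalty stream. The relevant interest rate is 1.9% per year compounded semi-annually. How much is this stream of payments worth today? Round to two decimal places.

A$356,757.85

This is an annuity due: 64 payments of A$7,395.00 at the beginning of each six-month period.
Periodic rate r = 0.019/2 per half-year; n is counted in half-years.
PV = PMT × [(1 − (1+r)^−n)/r] × (1+r) = 7,395 × [1 − (1+r)^−64] / r × (1+r) = A$356,757.85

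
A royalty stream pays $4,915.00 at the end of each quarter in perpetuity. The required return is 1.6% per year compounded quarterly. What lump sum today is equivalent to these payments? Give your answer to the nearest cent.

$1,228,750.00

Periodic rate r = 0.016/4 per quarter.
Level perpetuity: PV = PMT / r = 4,915 / (0.016/4) = $1,228,750.00.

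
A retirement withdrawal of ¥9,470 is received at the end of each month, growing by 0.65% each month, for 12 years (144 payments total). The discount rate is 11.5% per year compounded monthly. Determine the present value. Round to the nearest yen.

¥1,094,196

Periodic rate r = 0.115/12 per month; n is counted in months.
Growing ordinary annuity: PV = PMT₁ × [1 − ((1+g)/(1+r))^n] / (r − g) = 9,470 × [1 − ((1+0.0065)/(1+r))^144] / (r − 0.0065) = ¥1,094,196.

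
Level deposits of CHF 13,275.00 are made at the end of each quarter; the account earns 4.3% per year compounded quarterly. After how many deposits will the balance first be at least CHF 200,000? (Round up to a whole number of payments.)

Periodic rate r = 0.043/4 per quarter; n is counted in quarters.
Ordinary annuity FV: 200,000 = 13,275 × [((1+r)^n − 1)/r].
(1+r)^n = 1 + 200,000 × r / 13,275, so n = ln(1 + 200,000·r/13,275) / ln(1+r) = 14.04.
Round up to a whole number of payments: n = 15.

15 payments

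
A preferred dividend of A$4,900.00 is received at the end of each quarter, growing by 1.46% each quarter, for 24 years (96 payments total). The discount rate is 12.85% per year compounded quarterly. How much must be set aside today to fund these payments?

Periodic rate r = 0.1285/4 per quarter; n is counted in quarters.
Growing ordinary annuity: PV = PMT₁ × [1 − ((1+g)/(1+r))^n] / (r − g) = 4,900 × [1 − ((1+0.0146)/(1+r))^96] / (r − 0.0146) = A$225,581.91.

A$225,581.91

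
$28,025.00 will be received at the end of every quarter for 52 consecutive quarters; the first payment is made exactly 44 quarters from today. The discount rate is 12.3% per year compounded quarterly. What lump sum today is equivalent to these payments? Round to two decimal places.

$196,501.27

Ordinary annuity of 52 payments, first payment at period 44.
Periodic rate r = 0.123/4 per quarter; n is counted in quarters.
The ordinary-annuity PV formula values the stream one period before the first payment (period 43); discount that back 43 periods:
PV₀ = 28,025 × [1 − (1+r)^−52] / r × (1+r)^−43 = $196,501.27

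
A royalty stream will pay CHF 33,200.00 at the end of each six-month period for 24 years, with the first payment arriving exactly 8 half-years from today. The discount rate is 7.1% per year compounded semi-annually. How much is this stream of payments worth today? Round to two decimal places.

CHF 595,291.87

Ordinary annuity of 48 payments, first payment at period 8.
Periodic rate r = 0.071/2 per half-year; n is counted in half-years.
The ordinary-annuity PV formula values the stream one period before the first payment (period 7); discount that back 7 periods:
PV₀ = 33,200 × [1 − (1+r)^−48] / r × (1+r)^−7 = CHF 595,291.87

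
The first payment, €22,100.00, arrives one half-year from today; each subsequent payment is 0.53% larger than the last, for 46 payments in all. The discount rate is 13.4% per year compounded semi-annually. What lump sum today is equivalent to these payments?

Periodic rate r = 0.134/2 per half-year; n is counted in half-years.
Growing ordinary annuity: PV = PMT₁ × [1 − ((1+g)/(1+r))^n] / (r − g) = 22,100 × [1 − ((1+0.0053)/(1+r))^46] / (r − 0.0053) = €335,056.39.

€335,056.39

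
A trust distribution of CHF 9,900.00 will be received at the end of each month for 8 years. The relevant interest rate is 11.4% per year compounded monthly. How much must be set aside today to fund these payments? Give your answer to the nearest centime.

CHF 621,664.75

This is an ordinary annuity: 96 payments of CHF 9,900.00 at the end of each month.
Periodic rate r = 0.114/12 per month; n is counted in months.
PV = PMT × [(1 − (1+r)^−n)/r] = 9,900 × [1 − (1+r)^−96] / r = CHF 621,664.75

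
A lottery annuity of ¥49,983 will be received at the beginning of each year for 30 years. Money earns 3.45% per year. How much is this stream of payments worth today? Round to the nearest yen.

¥956,991

This is an annuity due: 30 payments of ¥49,983 at the beginning of each year.
Periodic rate r = 0.0345 per year.
PV = PMT × [(1 − (1+r)^−n)/r] × (1+r) = 49,983 × [1 − (1+r)^−30] / r × (1+r) = ¥956,991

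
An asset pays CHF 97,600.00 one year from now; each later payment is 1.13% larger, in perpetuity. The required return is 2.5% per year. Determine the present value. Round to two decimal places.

CHF 7,124,087.59

Periodic rate r = 0.025 per year.
Growing perpetuity (Gordon): PV = PMT₁ / (r − g) = 97,600 / (r − 0.0113) = CHF 7,124,087.59.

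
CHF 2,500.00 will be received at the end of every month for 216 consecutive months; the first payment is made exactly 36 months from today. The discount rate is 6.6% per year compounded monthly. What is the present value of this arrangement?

CHF 260,419.91

Ordinary annuity of 216 payments, first payment at period 36.
Periodic rate r = 0.066/12 per month; n is counted in months.
The ordinary-annuity PV formula values the stream one period before the first payment (period 35); discount that back 35 periods:
PV₀ = 2,500 × [1 − (1+r)^−216] / r × (1+r)^−35 = CHF 260,419.91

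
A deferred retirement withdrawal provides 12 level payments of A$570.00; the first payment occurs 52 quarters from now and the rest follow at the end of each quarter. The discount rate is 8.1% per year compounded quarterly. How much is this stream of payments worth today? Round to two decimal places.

Ordinary annuity of 12 payments, first payment at period 52.
Periodic rate r = 0.081/4 per quarter; n is counted in quarters.
The ordinary-annuity PV formula values the stream one period before the first payment (period 51); discount that back 51 periods:
PV₀ = 570 × [1 − (1+r)^−12] / r × (1+r)^−51 = A$2,165.04

A$2,165.04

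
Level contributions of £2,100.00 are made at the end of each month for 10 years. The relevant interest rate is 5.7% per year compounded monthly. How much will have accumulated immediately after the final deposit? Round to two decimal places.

£338,600.65

This is an ordinary annuity: 120 deposits of £2,100.00 at the end of each month.
Periodic rate r = 0.057/12 per month; n is counted in months.
FV = PMT × [((1+r)^n − 1)/r] = 2,100 × [(1+r)^120 − 1] / r = £338,600.65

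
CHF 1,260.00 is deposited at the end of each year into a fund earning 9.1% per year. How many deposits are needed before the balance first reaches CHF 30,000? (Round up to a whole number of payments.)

Periodic rate r = 0.091 per year.
Ordinary annuity FV: 30,000 = 1,260 × [((1+r)^n − 1)/r].
(1+r)^n = 1 + 30,000 × r / 1,260, so n = ln(1 + 30,000·r/1,260) / ln(1+r) = 13.23.
Round up to a whole number of payments: n = 14.

14 payments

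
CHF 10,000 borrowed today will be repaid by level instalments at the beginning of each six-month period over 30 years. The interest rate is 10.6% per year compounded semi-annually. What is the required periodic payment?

Level annuity due; solve PV = PMT × [(1 − (1+r)^−n)/r] × (1+r) for PMT.
Periodic rate r = 0.106/2 per half-year; n is counted in half-years.
With n = 60: PMT = 10,000 / ([(1 − (1+r)^−n)/r] × (1+r)) = CHF 527.10

CHF 527.10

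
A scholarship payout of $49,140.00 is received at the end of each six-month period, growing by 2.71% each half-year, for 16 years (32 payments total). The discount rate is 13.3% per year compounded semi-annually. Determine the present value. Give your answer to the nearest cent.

Periodic rate r = 0.133/2 per half-year; n is counted in half-years.
Growing ordinary annuity: PV = PMT₁ × [1 − ((1+g)/(1+r))^n] / (r − g) = 49,140 × [1 − ((1+0.0271)/(1+r))^32] / (r − 0.0271) = $873,270.85.

$873,270.85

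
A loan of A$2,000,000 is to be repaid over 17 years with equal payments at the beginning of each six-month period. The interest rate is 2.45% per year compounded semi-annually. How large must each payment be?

Level annuity due; solve PV = PMT × [(1 − (1+r)^−n)/r] × (1+r) for PMT.
Periodic rate r = 0.0245/2 per half-year; n is counted in half-years.
With n = 34: PMT = 2,000,000 / ([(1 − (1+r)^−n)/r] × (1+r)) = A$71,401.21

A$71,401.21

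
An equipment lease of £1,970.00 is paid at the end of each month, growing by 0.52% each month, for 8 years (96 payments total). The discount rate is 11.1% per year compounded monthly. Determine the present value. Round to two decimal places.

Periodic rate r = 0.111/12 per month; n is counted in months.
Growing ordinary annuity: PV = PMT₁ × [1 − ((1+g)/(1+r))^n] / (r − g) = 1,970 × [1 − ((1+0.0052)/(1+r))^96] / (r − 0.0052) = £155,769.77.

£155,769.77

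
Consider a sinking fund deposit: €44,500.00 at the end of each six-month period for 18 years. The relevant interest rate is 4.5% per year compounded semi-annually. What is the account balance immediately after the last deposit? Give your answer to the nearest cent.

This is an ordinary annuity: 36 deposits of €44,500.00 at the end of each six-month period.
Periodic rate r = 0.045/2 per half-year; n is counted in half-years.
FV = PMT × [((1+r)^n − 1)/r] = 44,500 × [(1+r)^36 − 1] / r = €2,428,348.03

€2,428,348.03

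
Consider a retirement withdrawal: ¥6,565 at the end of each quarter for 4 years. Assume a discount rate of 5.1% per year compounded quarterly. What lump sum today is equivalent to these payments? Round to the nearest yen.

¥94,477

This is an ordinary annuity: 16 payments of ¥6,565 at the end of each quarter.
Periodic rate r = 0.051/4 per quarter; n is counted in quarters.
PV = PMT × [(1 − (1+r)^−n)/r] = 6,565 × [1 − (1+r)^−16] / r = ¥94,477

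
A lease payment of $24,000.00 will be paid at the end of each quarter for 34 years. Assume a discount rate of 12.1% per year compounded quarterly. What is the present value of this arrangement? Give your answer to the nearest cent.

This is an ordinary annuity: 136 payments of $24,000.00 at the end of each quarter.
Periodic rate r = 0.121/4 per quarter; n is counted in quarters.
PV = PMT × [(1 − (1+r)^−n)/r] = 24,000 × [1 − (1+r)^−136] / r = $779,607.16

$779,607.16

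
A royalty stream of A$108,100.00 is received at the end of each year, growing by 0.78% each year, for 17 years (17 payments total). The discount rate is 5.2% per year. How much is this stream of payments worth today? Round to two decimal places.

Periodic rate r = 0.052 per year.
Growing ordinary annuity: PV = PMT₁ × [1 − ((1+g)/(1+r))^n] / (r − g) = 108,100 × [1 − ((1+0.0078)/(1+r))^17] / (r − 0.0078) = A$1,266,739.20.

A$1,266,739.20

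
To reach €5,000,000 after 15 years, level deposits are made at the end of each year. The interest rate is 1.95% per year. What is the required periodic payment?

Level ordinary annuity; solve FV = PMT × [((1+r)^n − 1)/r] for PMT.
Periodic rate r = 0.0195 per year.
With n = 15: PMT = 5,000,000 / ([((1+r)^n − 1)/r]) = €290,173.28

€290,173.28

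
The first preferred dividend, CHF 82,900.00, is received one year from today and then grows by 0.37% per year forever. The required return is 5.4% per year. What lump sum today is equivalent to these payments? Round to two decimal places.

Periodic rate r = 0.054 per year.
Growing perpetuity (Gordon): PV = PMT₁ / (r − g) = 82,900 / (r − 0.0037) = CHF 1,648,111.33.

CHF 1,648,111.33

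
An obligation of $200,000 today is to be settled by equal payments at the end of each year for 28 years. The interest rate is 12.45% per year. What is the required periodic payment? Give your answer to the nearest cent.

$25,868.05

Level ordinary annuity; solve PV = PMT × [(1 − (1+r)^−n)/r] for PMT.
Periodic rate r = 0.1245 per year.
With n = 28: PMT = 200,000 / ([(1 − (1+r)^−n)/r]) = $25,868.05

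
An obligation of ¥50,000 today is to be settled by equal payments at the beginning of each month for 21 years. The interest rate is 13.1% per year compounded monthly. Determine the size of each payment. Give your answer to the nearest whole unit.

¥577

Level annuity due; solve PV = PMT × [(1 − (1+r)^−n)/r] × (1+r) for PMT.
Periodic rate r = 0.131/12 per month; n is counted in months.
With n = 252: PMT = 50,000 / ([(1 − (1+r)^−n)/r] × (1+r)) = ¥577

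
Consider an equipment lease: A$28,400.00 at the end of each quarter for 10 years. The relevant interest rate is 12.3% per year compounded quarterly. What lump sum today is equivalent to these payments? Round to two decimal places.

This is an ordinary annuity: 40 payments of A$28,400.00 at the end of each quarter.
Periodic rate r = 0.123/4 per quarter; n is counted in quarters.
PV = PMT × [(1 − (1+r)^−n)/r] = 28,400 × [1 − (1+r)^−40] / r = A$648,572.94

A$648,572.94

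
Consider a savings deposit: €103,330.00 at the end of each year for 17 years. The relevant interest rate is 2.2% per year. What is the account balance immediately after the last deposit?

This is an ordinary annuity: 17 deposits of €103,330.00 at the end of each year.
Periodic rate r = 0.022 per year.
FV = PMT × [((1+r)^n − 1)/r] = 103,330 × [(1+r)^17 − 1] / r = €2,102,556.55

€2,102,556.55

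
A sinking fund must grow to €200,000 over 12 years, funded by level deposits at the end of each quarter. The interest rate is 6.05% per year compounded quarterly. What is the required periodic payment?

Level ordinary annuity; solve FV = PMT × [((1+r)^n − 1)/r] for PMT.
Periodic rate r = 0.0605/4 per quarter; n is counted in quarters.
With n = 48: PMT = 200,000 / ([((1+r)^n − 1)/r]) = €2,865.69

€2,865.69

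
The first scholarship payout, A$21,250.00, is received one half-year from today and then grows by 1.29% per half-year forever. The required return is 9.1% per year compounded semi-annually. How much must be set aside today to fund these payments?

Periodic rate r = 0.091/2 per half-year.
Growing perpetuity (Gordon): PV = PMT₁ / (r − g) = 21,250 / (r − 0.0129) = A$651,840.49.

A$651,840.49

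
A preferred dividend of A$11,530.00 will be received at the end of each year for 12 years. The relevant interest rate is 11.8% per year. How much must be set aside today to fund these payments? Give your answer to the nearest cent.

This is an ordinary annuity: 12 payments of A$11,530.00 at the end of each year.
Periodic rate r = 0.118 per year.
PV = PMT × [(1 − (1+r)^−n)/r] = 11,530 × [1 − (1+r)^−12] / r = A$72,087.94

A$72,087.94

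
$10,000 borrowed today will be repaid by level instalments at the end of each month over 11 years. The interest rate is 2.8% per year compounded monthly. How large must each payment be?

Level ordinary annuity; solve PV = PMT × [(1 − (1+r)^−n)/r] for PMT.
Periodic rate r = 0.028/12 per month; n is counted in months.
With n = 132: PMT = 10,000 / ([(1 − (1+r)^−n)/r]) = $88.11

$88.11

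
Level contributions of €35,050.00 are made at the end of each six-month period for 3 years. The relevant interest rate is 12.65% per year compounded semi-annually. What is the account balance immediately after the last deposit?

This is an ordinary annuity: 6 deposits of €35,050.00 at the end of each six-month period.
Periodic rate r = 0.1265/2 per half-year; n is counted in half-years.
FV = PMT × [((1+r)^n − 1)/r] = 35,050 × [(1+r)^6 − 1] / r = €246,494.52

€246,494.52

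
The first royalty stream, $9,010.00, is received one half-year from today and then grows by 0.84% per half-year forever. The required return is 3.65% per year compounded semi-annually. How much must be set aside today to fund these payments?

Periodic rate r = 0.0365/2 per half-year.
Growing perpetuity (Gordon): PV = PMT₁ / (r − g) = 9,010 / (r − 0.0084) = $914,720.81.

$914,720.81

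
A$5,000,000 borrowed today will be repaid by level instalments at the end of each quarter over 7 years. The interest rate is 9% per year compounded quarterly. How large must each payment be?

Level ordinary annuity; solve PV = PMT × [(1 − (1+r)^−n)/r] for PMT.
Periodic rate r = 0.09/4 per quarter; n is counted in quarters.
With n = 28: PMT = 5,000,000 / ([(1 − (1+r)^−n)/r]) = A$242,626.25

A$242,626.25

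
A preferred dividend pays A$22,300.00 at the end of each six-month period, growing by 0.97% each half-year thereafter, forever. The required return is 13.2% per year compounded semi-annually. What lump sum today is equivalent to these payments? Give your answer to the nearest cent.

Periodic rate r = 0.132/2 per half-year.
Growing perpetuity (Gordon): PV = PMT₁ / (r − g) = 22,300 / (r − 0.0097) = A$396,092.36.

A$396,092.36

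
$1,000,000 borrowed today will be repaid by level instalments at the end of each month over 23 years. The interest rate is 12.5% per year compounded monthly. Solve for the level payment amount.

$11,049.37

Level ordinary annuity; solve PV = PMT × [(1 − (1+r)^−n)/r] for PMT.
Periodic rate r = 0.125/12 per month; n is counted in months.
With n = 276: PMT = 1,000,000 / ([(1 − (1+r)^−n)/r]) = $11,049.37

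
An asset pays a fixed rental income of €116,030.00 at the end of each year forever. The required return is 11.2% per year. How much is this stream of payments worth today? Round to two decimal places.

€1,035,982.14

Periodic rate r = 0.112 per year.
Level perpetuity: PV = PMT / r = 116,030 / (0.112) = €1,035,982.14.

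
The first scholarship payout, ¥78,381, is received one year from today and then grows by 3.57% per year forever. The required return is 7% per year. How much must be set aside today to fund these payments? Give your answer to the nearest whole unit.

Periodic rate r = 0.07 per year.
Growing perpetuity (Gordon): PV = PMT₁ / (r − g) = 78,381 / (r − 0.0357) = ¥2,285,160.

¥2,285,160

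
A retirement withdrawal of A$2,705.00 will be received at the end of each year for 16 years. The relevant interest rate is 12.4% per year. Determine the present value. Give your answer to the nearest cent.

A$18,453.39

This is an ordinary annuity: 16 payments of A$2,705.00 at the end of each year.
Periodic rate r = 0.124 per year.
PV = PMT × [(1 − (1+r)^−n)/r] = 2,705 × [1 − (1+r)^−16] / r = A$18,453.39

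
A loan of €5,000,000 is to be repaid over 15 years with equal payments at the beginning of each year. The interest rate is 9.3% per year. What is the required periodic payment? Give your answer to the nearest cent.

€577,604.18

Level annuity due; solve PV = PMT × [(1 − (1+r)^−n)/r] × (1+r) for PMT.
Periodic rate r = 0.093 per year.
With n = 15: PMT = 5,000,000 / ([(1 − (1+r)^−n)/r] × (1+r)) = €577,604.18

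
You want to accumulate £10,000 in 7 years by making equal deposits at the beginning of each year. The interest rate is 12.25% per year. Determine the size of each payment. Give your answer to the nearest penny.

£876.24

Level annuity due; solve FV = PMT × [((1+r)^n − 1)/r] × (1+r) for PMT.
Periodic rate r = 0.1225 per year.
With n = 7: PMT = 10,000 / ([((1+r)^n − 1)/r] × (1+r)) = £876.24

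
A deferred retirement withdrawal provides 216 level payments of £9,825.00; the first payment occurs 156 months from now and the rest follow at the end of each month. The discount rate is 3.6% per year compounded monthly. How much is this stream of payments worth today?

Ordinary annuity of 216 payments, first payment at period 156.
Periodic rate r = 0.036/12 per month; n is counted in months.
The ordinary-annuity PV formula values the stream one period before the first payment (period 155); discount that back 155 periods:
PV₀ = 9,825 × [1 − (1+r)^−216] / r × (1+r)^−155 = £980,708.02

£980,708.02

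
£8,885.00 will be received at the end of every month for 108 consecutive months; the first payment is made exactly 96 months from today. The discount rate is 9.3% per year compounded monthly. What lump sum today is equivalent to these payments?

£311,417.54

Ordinary annuity of 108 payments, first payment at period 96.
Periodic rate r = 0.093/12 per month; n is counted in months.
The ordinary-annuity PV formula values the stream one period before the first payment (period 95); discount that back 95 periods:
PV₀ = 8,885 × [1 − (1+r)^−108] / r × (1+r)^−95 = £311,417.54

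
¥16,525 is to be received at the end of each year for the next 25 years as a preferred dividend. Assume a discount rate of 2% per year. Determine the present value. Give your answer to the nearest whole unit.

¥322,625

This is an ordinary annuity: 25 payments of ¥16,525 at the end of each year.
Periodic rate r = 0.02 per year.
PV = PMT × [(1 − (1+r)^−n)/r] = 16,525 × [1 − (1+r)^−25] / r = ¥322,625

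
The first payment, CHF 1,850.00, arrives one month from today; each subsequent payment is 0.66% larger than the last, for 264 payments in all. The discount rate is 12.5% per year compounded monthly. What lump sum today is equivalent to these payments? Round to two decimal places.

Periodic rate r = 0.125/12 per month; n is counted in months.
Growing ordinary annuity: PV = PMT₁ × [1 − ((1+g)/(1+r))^n] / (r − g) = 1,850 × [1 − ((1+0.0066)/(1+r))^264] / (r − 0.0066) = CHF 306,238.58.

CHF 306,238.58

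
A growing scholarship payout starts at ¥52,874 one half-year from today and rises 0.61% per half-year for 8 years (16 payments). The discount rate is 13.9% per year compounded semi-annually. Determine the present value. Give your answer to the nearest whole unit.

¥520,272

Periodic rate r = 0.139/2 per half-year; n is counted in half-years.
Growing ordinary annuity: PV = PMT₁ × [1 − ((1+g)/(1+r))^n] / (r − g) = 52,874 × [1 − ((1+0.0061)/(1+r))^16] / (r − 0.0061) = ¥520,272.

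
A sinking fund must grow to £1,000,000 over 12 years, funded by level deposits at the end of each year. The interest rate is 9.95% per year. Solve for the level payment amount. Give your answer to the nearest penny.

Level ordinary annuity; solve FV = PMT × [((1+r)^n − 1)/r] for PMT.
Periodic rate r = 0.0995 per year.
With n = 12: PMT = 1,000,000 / ([((1+r)^n − 1)/r]) = £46,904.04

£46,904.04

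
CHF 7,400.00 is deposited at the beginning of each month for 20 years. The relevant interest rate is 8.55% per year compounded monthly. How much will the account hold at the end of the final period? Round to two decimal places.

This is an annuity due: 240 deposits of CHF 7,400.00 at the beginning of each month.
Periodic rate r = 0.0855/12 per month; n is counted in months.
FV = PMT × [((1+r)^n − 1)/r] × (1+r) = 7,400 × [(1+r)^240 − 1] / r × (1+r) = CHF 4,702,319.37

CHF 4,702,319.37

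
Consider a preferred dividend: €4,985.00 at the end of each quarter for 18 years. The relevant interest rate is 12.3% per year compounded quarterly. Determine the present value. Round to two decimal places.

This is an ordinary annuity: 72 payments of €4,985.00 at the end of each quarter.
Periodic rate r = 0.123/4 per quarter; n is counted in quarters.
PV = PMT × [(1 − (1+r)^−n)/r] = 4,985 × [1 − (1+r)^−72] / r = €143,799.99

€143,799.99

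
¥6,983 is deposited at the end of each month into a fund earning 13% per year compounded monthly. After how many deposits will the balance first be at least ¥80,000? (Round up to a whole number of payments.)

Periodic rate r = 0.13/12 per month; n is counted in months.
Ordinary annuity FV: 80,000 = 6,983 × [((1+r)^n − 1)/r].
(1+r)^n = 1 + 80,000 × r / 6,983, so n = ln(1 + 80,000·r/6,983) / ln(1+r) = 10.86.
Round up to a whole number of payments: n = 11.

11 payments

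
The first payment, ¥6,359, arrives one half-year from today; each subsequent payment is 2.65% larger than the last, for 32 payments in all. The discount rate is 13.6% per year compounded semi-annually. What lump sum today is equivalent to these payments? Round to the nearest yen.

¥110,122

Periodic rate r = 0.136/2 per half-year; n is counted in half-years.
Growing ordinary annuity: PV = PMT₁ × [1 − ((1+g)/(1+r))^n] / (r − g) = 6,359 × [1 − ((1+0.0265)/(1+r))^32] / (r − 0.0265) = ¥110,122.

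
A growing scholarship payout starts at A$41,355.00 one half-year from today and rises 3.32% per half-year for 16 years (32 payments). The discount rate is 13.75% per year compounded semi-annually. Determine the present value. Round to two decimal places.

Periodic rate r = 0.1375/2 per half-year; n is counted in half-years.
Growing ordinary annuity: PV = PMT₁ × [1 − ((1+g)/(1+r))^n] / (r − g) = 41,355 × [1 − ((1+0.0332)/(1+r))^32] / (r − 0.0332) = A$769,239.58.

A$769,239.58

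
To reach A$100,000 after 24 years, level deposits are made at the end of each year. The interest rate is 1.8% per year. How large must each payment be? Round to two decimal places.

A$3,368.08

Level ordinary annuity; solve FV = PMT × [((1+r)^n − 1)/r] for PMT.
Periodic rate r = 0.018 per year.
With n = 24: PMT = 100,000 / ([((1+r)^n − 1)/r]) = A$3,368.08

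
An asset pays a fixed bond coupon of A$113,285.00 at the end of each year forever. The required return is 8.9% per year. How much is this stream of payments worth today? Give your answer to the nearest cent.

A$1,272,865.17

Periodic rate r = 0.089 per year.
Level perpetuity: PV = PMT / r = 113,285 / (0.089) = A$1,272,865.17.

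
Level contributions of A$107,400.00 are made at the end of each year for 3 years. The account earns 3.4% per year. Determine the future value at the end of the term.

A$333,278.95

This is an ordinary annuity: 3 deposits of A$107,400.00 at the end of each year.
Periodic rate r = 0.034 per year.
FV = PMT × [((1+r)^n − 1)/r] = 107,400 × [(1+r)^3 − 1] / r = A$333,278.95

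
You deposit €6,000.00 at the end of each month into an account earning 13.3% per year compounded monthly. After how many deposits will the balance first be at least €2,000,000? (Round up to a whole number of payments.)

141 payments

Periodic rate r = 0.133/12 per month; n is counted in months.
Ordinary annuity FV: 2,000,000 = 6,000 × [((1+r)^n − 1)/r].
(1+r)^n = 1 + 2,000,000 × r / 6,000, so n = ln(1 + 2,000,000·r/6,000) / ln(1+r) = 140.29.
Round up to a whole number of payments: n = 141.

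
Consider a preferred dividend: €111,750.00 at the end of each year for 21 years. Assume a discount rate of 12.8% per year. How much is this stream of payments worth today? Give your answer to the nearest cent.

€803,456.93

This is an ordinary annuity: 21 payments of €111,750.00 at the end of each year.
Periodic rate r = 0.128 per year.
PV = PMT × [(1 − (1+r)^−n)/r] = 111,750 × [1 − (1+r)^−21] / r = €803,456.93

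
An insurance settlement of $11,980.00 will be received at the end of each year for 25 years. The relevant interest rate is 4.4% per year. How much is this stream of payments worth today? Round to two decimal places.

$179,484.76

This is an ordinary annuity: 25 payments of $11,980.00 at the end of each year.
Periodic rate r = 0.044 per year.
PV = PMT × [(1 − (1+r)^−n)/r] = 11,980 × [1 − (1+r)^−25] / r = $179,484.76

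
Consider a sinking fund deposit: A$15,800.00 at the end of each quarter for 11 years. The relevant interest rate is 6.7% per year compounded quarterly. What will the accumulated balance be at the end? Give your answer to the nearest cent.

A$1,015,859.90

This is an ordinary annuity: 44 deposits of A$15,800.00 at the end of each quarter.
Periodic rate r = 0.067/4 per quarter; n is counted in quarters.
FV = PMT × [((1+r)^n − 1)/r] = 15,800 × [(1+r)^44 − 1] / r = A$1,015,859.90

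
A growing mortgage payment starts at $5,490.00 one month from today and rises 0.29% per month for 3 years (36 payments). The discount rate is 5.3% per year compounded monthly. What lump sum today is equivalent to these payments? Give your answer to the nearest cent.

$191,659.15

Periodic rate r = 0.053/12 per month; n is counted in months.
Growing ordinary annuity: PV = PMT₁ × [1 − ((1+g)/(1+r))^n] / (r − g) = 5,490 × [1 − ((1+0.0029)/(1+r))^36] / (r − 0.0029) = $191,659.15.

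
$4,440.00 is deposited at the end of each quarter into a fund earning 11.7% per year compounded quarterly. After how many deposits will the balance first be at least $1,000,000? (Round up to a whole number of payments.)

71 payments

Periodic rate r = 0.117/4 per quarter; n is counted in quarters.
Ordinary annuity FV: 1,000,000 = 4,440 × [((1+r)^n − 1)/r].
(1+r)^n = 1 + 1,000,000 × r / 4,440, so n = ln(1 + 1,000,000·r/4,440) / ln(1+r) = 70.29.
Round up to a whole number of payments: n = 71.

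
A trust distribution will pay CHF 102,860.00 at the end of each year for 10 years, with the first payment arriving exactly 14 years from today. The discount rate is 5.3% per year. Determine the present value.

CHF 400,026.58

Ordinary annuity of 10 payments, first payment at period 14.
Periodic rate r = 0.053 per year.
The ordinary-annuity PV formula values the stream one period before the first payment (period 13); discount that back 13 periods:
PV₀ = 102,860 × [1 − (1+r)^−10] / r × (1+r)^−13 = CHF 400,026.58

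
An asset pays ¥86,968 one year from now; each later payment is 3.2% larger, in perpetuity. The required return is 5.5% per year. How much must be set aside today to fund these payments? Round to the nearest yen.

Periodic rate r = 0.055 per year.
Growing perpetuity (Gordon): PV = PMT₁ / (r − g) = 86,968 / (r − 0.032) = ¥3,781,217.

¥3,781,217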